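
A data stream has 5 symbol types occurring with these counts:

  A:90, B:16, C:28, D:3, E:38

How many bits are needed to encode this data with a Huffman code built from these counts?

Greedily combine the two least-frequent nodes:
D(3) + B(16) → 19
19 + C(28) → 47
E(38) + 47 → 85
85 + A(90) → 175
Each symbol's bit-cost is frequency × depth; summing gives 326 bits (equivalently 19 + 47 + 85 + 175).

326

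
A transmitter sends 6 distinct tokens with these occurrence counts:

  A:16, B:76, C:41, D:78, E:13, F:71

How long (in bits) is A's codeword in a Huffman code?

4

Huffman merges, smallest pair first:
combine E(13), A(16) → 29
combine 29, C(41) → 70
combine 70, F(71) → 141
combine B(76), D(78) → 154
combine 141, 154 → 295
The subtree containing A is merged 4 times, so code length = 4.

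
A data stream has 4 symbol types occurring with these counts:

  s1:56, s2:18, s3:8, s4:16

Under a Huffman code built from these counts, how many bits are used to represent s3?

Build the tree from the bottom:
s3(8) + s4(16) → 24
s2(18) + 24 → 42
42 + s1(56) → 98
The subtree containing s3 is merged 3 times, so code length = 3.

3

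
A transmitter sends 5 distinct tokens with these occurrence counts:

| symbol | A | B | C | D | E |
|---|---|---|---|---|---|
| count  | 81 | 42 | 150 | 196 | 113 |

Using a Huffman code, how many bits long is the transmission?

1287

Greedily combine the two least-frequent nodes:
merge B(42) and A(81): 123
merge E(113) and 123: 236
merge C(150) and D(196): 346
merge 236 and 346: 582
Each symbol's bit-cost is frequency × depth; summing gives 1287 bits (equivalently 123 + 236 + 346 + 582).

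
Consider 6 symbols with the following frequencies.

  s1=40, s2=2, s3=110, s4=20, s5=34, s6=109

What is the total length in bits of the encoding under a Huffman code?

Merge the two smallest weights repeatedly:
combine s2(2), s4(20) → 22
combine 22, s5(34) → 56
combine s1(40), 56 → 96
combine 96, s6(109) → 205
combine s3(110), 205 → 315
Total encoded bits = sum of merged weights = 22 + 56 + 96 + 205 + 315 = 694.

694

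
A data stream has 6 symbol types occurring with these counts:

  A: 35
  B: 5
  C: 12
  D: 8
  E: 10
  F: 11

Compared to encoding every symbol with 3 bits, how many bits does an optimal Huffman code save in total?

Fixed-length: 3 bits × 81 symbols = 243 bits.
Huffman merges:
merge B(5) and D(8): 13
merge E(10) and F(11): 21
merge C(12) and 13: 25
merge 21 and 25: 46
merge A(35) and 46: 81
Huffman total = 13 + 21 + 25 + 46 + 81 = 186 bits.
Saving = 243 − 186 = 57 bits.

57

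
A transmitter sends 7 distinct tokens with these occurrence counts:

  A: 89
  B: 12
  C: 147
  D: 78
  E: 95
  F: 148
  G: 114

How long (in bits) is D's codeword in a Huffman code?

4

Huffman merges, smallest pair first:
B(12) + D(78) → 90
A(89) + 90 → 179
E(95) + G(114) → 209
C(147) + F(148) → 295
179 + 209 → 388
295 + 388 → 683
D sits 4 levels below the root, so its codeword is 4 bits.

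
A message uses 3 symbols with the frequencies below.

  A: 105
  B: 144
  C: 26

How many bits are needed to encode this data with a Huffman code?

406

Merge the two smallest weights repeatedly:
combine C(26), A(105) → 131
combine 131, B(144) → 275
The encoded length is the sum of every internal node's weight: 131 + 275 = 406 bits.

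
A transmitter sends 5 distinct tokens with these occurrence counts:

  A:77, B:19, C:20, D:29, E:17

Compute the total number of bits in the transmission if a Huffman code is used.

332

Merge the two smallest weights repeatedly:
combine E(17), B(19) → 36
combine C(20), D(29) → 49
combine 36, 49 → 85
combine A(77), 85 → 162
The encoded length is the sum of every internal node's weight: 36 + 49 + 85 + 162 = 332 bits.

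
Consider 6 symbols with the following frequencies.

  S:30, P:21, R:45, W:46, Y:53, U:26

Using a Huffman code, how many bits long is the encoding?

564

Build the Huffman tree bottom-up:
merge P(21) and U(26): 47
merge S(30) and R(45): 75
merge W(46) and 47: 93
merge Y(53) and 75: 128
merge 93 and 128: 221
Each symbol's bit-cost is frequency × depth; summing gives 564 bits (equivalently 47 + 75 + 93 + 128 + 221).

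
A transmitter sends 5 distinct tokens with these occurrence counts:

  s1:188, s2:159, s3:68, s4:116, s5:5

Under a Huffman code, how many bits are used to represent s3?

3

Huffman merges, smallest pair first:
merge s5(5) and s3(68): 73
merge 73 and s4(116): 189
merge s2(159) and s1(188): 347
merge 189 and 347: 536
The subtree containing s3 is merged 3 times, so code length = 3.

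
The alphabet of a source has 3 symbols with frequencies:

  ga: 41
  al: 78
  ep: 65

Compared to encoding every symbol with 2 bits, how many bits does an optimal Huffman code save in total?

78

Fixed-length: 2 bits × 184 symbols = 368 bits.
Huffman merges:
combine ga(41), ep(65) → 106
combine al(78), 106 → 184
Huffman total = 106 + 184 = 290 bits.
Saving = 368 − 290 = 78 bits.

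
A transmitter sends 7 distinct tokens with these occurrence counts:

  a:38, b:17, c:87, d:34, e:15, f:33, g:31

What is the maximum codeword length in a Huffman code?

Merge the two lowest-weight nodes at each step:
merge e(15) and b(17): 32
merge g(31) and 32: 63
merge f(33) and d(34): 67
merge a(38) and 63: 101
merge 67 and c(87): 154
merge 101 and 154: 255
The rarest symbols sit at the bottom; the longest codeword is 4 bits.

4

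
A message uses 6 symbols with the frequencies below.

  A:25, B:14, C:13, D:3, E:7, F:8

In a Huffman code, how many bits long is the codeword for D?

4

Repeatedly merge the two smallest:
merge D(3) and E(7): 10
merge F(8) and 10: 18
merge C(13) and B(14): 27
merge 18 and A(25): 43
merge 27 and 43: 70
D's leaf is at depth 4, giving a 4-bit codeword.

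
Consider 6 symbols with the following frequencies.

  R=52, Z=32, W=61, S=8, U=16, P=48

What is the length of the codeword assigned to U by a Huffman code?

Build the tree from the bottom:
S(8) + U(16) → 24
24 + Z(32) → 56
P(48) + R(52) → 100
56 + W(61) → 117
100 + 117 → 217
U sits 4 levels below the root, so its codeword is 4 bits.

4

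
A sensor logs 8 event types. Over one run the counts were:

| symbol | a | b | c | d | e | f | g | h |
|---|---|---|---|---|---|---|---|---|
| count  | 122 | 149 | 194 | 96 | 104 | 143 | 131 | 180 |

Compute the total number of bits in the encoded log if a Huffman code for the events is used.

Merge the two smallest weights repeatedly:
combine d(96), e(104) → 200
combine a(122), g(131) → 253
combine f(143), b(149) → 292
combine h(180), c(194) → 374
combine 200, 253 → 453
combine 292, 374 → 666
combine 453, 666 → 1119
The encoded length is the sum of every internal node's weight: 200 + 253 + 292 + 374 + 453 + 666 + 1119 = 3357 bits.

3357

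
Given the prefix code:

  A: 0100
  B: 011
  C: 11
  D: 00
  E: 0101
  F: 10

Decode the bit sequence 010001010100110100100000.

Read left to right; each codeword is recognised as soon as it completes (prefix code):
  0100→A | 0101→E | 0100→A | 11→C | 0100→A | 10→F | 00→D | 00→D
Decoded message: AEACAFDD

AEACAFDD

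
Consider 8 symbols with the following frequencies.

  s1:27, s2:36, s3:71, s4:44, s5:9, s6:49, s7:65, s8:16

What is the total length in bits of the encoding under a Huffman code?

Greedily combine the two least-frequent nodes:
combine s5(9), s8(16) → 25
combine 25, s1(27) → 52
combine s2(36), s4(44) → 80
combine s6(49), 52 → 101
combine s7(65), s3(71) → 136
combine 80, 101 → 181
combine 136, 181 → 317
Each symbol's bit-cost is frequency × depth; summing gives 892 bits (equivalently 25 + 52 + 80 + 101 + 136 + 181 + 317).

892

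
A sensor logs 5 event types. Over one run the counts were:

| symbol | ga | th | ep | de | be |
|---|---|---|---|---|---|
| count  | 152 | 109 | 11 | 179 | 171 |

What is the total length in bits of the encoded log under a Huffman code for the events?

1364

Build the Huffman tree bottom-up:
ep(11) + th(109) → 120
120 + ga(152) → 272
be(171) + de(179) → 350
272 + 350 → 622
Each symbol's bit-cost is frequency × depth; summing gives 1364 bits (equivalently 120 + 272 + 350 + 622).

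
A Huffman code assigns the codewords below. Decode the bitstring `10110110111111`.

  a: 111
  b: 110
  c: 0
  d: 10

dbbaa

Read left to right; each codeword is recognised as soon as it completes (prefix code):
  10→d | 110→b | 110→b | 111→a | 111→a
Decoded message: dbbaa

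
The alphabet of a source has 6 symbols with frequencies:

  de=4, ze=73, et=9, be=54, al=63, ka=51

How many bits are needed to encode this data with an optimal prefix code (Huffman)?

585

Merge the two smallest weights repeatedly:
de(4) + et(9) → 13
13 + ka(51) → 64
be(54) + al(63) → 117
64 + ze(73) → 137
117 + 137 → 254
The encoded length is the sum of every internal node's weight: 13 + 64 + 117 + 137 + 254 = 585 bits.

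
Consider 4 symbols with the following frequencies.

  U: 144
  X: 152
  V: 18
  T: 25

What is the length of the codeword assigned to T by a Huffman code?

Huffman merges, smallest pair first:
V(18) + T(25) → 43
43 + U(144) → 187
X(152) + 187 → 339
T sits 3 levels below the root, so its codeword is 3 bits.

3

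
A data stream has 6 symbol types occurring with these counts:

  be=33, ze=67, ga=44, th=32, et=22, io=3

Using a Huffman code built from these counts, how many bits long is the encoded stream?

Greedily combine the two least-frequent nodes:
combine io(3), et(22) → 25
combine 25, th(32) → 57
combine be(33), ga(44) → 77
combine 57, ze(67) → 124
combine 77, 124 → 201
Each symbol's bit-cost is frequency × depth; summing gives 484 bits (equivalently 25 + 57 + 77 + 124 + 201).

484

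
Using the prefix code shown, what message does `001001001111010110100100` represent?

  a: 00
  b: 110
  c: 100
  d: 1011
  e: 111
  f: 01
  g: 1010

Read left to right; each codeword is recognised as soon as it completes (prefix code):
  00→a | 100→c | 100→c | 111→e | 1010→g | 110→b | 100→c | 100→c
Decoded message: accegbcc

accegbcc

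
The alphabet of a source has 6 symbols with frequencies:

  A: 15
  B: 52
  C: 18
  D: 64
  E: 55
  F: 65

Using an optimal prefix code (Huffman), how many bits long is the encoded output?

Greedily combine the two least-frequent nodes:
merge A(15) and C(18): 33
merge 33 and B(52): 85
merge E(55) and D(64): 119
merge F(65) and 85: 150
merge 119 and 150: 269
Total encoded bits = sum of merged weights = 33 + 85 + 119 + 150 + 269 = 656.

656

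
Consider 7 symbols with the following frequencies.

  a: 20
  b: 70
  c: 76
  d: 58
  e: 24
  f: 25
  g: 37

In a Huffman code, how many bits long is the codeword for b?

Repeatedly merge the two smallest:
merge a(20) and e(24): 44
merge f(25) and g(37): 62
merge 44 and d(58): 102
merge 62 and b(70): 132
merge c(76) and 102: 178
merge 132 and 178: 310
The subtree containing b is merged 2 times, so code length = 2.

2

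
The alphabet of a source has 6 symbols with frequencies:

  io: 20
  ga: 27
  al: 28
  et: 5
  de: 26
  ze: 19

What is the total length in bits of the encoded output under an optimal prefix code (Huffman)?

318

Merge the two smallest weights repeatedly:
combine et(5), ze(19) → 24
combine io(20), 24 → 44
combine de(26), ga(27) → 53
combine al(28), 44 → 72
combine 53, 72 → 125
Total encoded bits = sum of merged weights = 24 + 44 + 53 + 72 + 125 = 318.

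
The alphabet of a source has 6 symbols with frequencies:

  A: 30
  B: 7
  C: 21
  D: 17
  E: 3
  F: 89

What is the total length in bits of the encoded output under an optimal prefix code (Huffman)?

330

Build the Huffman tree bottom-up:
combine E(3), B(7) → 10
combine 10, D(17) → 27
combine C(21), 27 → 48
combine A(30), 48 → 78
combine 78, F(89) → 167
The encoded length is the sum of every internal node's weight: 10 + 27 + 48 + 78 + 167 = 330 bits.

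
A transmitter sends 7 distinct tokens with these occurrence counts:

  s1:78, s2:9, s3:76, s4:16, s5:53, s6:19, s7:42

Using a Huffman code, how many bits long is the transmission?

741

Greedily combine the two least-frequent nodes:
s2(9) + s4(16) → 25
s6(19) + 25 → 44
s7(42) + 44 → 86
s5(53) + s3(76) → 129
s1(78) + 86 → 164
129 + 164 → 293
The encoded length is the sum of every internal node's weight: 25 + 44 + 86 + 129 + 164 + 293 = 741 bits.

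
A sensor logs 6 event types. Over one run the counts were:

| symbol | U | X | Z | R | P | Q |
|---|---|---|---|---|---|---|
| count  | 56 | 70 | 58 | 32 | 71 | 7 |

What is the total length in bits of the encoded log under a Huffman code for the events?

722

Build the Huffman tree bottom-up:
Q(7) + R(32) → 39
39 + U(56) → 95
Z(58) + X(70) → 128
P(71) + 95 → 166
128 + 166 → 294
Each symbol's bit-cost is frequency × depth; summing gives 722 bits (equivalently 39 + 95 + 128 + 166 + 294).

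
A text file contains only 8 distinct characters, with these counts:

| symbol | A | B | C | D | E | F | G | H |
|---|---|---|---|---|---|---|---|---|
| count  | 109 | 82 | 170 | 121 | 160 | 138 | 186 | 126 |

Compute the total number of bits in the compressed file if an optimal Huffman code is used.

3276

Greedily combine the two least-frequent nodes:
merge B(82) and A(109): 191
merge D(121) and H(126): 247
merge F(138) and E(160): 298
merge C(170) and G(186): 356
merge 191 and 247: 438
merge 298 and 356: 654
merge 438 and 654: 1092
The encoded length is the sum of every internal node's weight: 191 + 247 + 298 + 356 + 438 + 654 + 1092 = 3276 bits.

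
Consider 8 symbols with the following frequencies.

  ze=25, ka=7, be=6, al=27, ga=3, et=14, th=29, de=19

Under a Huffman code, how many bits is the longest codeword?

5

Merge the two lowest-weight nodes at each step:
combine ga(3), be(6) → 9
combine ka(7), 9 → 16
combine et(14), 16 → 30
combine de(19), ze(25) → 44
combine al(27), th(29) → 56
combine 30, 44 → 74
combine 56, 74 → 130
The first pair merged (ga, be) ends up deepest, at depth 5.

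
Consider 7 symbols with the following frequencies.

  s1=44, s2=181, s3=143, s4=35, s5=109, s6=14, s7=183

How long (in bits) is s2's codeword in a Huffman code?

Repeatedly merge the two smallest:
merge s6(14) and s4(35): 49
merge s1(44) and 49: 93
merge 93 and s5(109): 202
merge s3(143) and s2(181): 324
merge s7(183) and 202: 385
merge 324 and 385: 709
The subtree containing s2 is merged 2 times, so code length = 2.

2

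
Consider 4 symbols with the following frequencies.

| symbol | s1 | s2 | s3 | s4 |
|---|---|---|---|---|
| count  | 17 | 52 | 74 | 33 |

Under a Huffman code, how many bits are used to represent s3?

1

Huffman merges, smallest pair first:
merge s1(17) and s4(33): 50
merge 50 and s2(52): 102
merge s3(74) and 102: 176
s3 is merged only at the final step, so code length = 1.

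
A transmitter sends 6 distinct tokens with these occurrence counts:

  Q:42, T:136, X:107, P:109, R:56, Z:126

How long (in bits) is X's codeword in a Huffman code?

Huffman merges, smallest pair first:
combine Q(42), R(56) → 98
combine 98, X(107) → 205
combine P(109), Z(126) → 235
combine T(136), 205 → 341
combine 235, 341 → 576
The subtree containing X is merged 3 times, so code length = 3.

3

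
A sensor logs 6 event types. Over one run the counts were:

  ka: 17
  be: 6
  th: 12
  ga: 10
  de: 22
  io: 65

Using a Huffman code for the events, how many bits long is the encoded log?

Build the Huffman tree bottom-up:
combine be(6), ga(10) → 16
combine th(12), 16 → 28
combine ka(17), de(22) → 39
combine 28, 39 → 67
combine io(65), 67 → 132
Each symbol's bit-cost is frequency × depth; summing gives 282 bits (equivalently 16 + 28 + 39 + 67 + 132).

282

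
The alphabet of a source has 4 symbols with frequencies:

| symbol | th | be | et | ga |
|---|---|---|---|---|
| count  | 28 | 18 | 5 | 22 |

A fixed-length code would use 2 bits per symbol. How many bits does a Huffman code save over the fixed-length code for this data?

Fixed-length: 2 bits × 73 symbols = 146 bits.
Huffman merges:
combine et(5), be(18) → 23
combine ga(22), 23 → 45
combine th(28), 45 → 73
Huffman total = 23 + 45 + 73 = 141 bits.
Saving = 146 − 141 = 5 bits.

5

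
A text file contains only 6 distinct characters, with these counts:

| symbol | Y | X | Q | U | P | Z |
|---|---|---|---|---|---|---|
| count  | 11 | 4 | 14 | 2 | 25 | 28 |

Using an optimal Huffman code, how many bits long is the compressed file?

191

Greedily combine the two least-frequent nodes:
merge U(2) and X(4): 6
merge 6 and Y(11): 17
merge Q(14) and 17: 31
merge P(25) and Z(28): 53
merge 31 and 53: 84
Total encoded bits = sum of merged weights = 6 + 17 + 31 + 53 + 84 = 191.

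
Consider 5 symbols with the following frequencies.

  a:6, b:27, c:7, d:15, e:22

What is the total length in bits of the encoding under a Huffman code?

Greedily combine the two least-frequent nodes:
a(6) + c(7) → 13
13 + d(15) → 28
e(22) + b(27) → 49
28 + 49 → 77
The encoded length is the sum of every internal node's weight: 13 + 28 + 49 + 77 = 167 bits.

167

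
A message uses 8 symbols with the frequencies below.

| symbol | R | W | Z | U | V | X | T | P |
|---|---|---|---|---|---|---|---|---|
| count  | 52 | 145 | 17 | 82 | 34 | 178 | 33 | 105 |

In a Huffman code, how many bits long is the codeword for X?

Repeatedly merge the two smallest:
merge Z(17) and T(33): 50
merge V(34) and 50: 84
merge R(52) and U(82): 134
merge 84 and P(105): 189
merge 134 and W(145): 279
merge X(178) and 189: 367
merge 279 and 367: 646
X sits 2 levels below the root, so its codeword is 2 bits.

2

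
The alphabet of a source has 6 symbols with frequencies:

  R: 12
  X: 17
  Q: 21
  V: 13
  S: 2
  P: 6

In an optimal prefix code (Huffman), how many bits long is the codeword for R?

3

Repeatedly merge the two smallest:
merge S(2) and P(6): 8
merge 8 and R(12): 20
merge V(13) and X(17): 30
merge 20 and Q(21): 41
merge 30 and 41: 71
The subtree containing R is merged 3 times, so code length = 3.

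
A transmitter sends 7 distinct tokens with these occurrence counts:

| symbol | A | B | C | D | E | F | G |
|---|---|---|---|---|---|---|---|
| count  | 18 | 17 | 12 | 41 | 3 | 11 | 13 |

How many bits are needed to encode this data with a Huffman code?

Merge the two smallest weights repeatedly:
E(3) + F(11) → 14
C(12) + G(13) → 25
14 + B(17) → 31
A(18) + 25 → 43
31 + D(41) → 72
43 + 72 → 115
The encoded length is the sum of every internal node's weight: 14 + 25 + 31 + 43 + 72 + 115 = 300 bits.

300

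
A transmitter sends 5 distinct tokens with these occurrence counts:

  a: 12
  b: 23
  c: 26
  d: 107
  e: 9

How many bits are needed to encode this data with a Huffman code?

Greedily combine the two least-frequent nodes:
merge e(9) and a(12): 21
merge 21 and b(23): 44
merge c(26) and 44: 70
merge 70 and d(107): 177
The encoded length is the sum of every internal node's weight: 21 + 44 + 70 + 177 = 312 bits.

312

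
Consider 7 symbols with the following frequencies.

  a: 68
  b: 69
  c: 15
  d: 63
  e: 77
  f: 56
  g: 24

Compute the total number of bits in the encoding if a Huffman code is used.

1009

Merge the two smallest weights repeatedly:
combine c(15), g(24) → 39
combine 39, f(56) → 95
combine d(63), a(68) → 131
combine b(69), e(77) → 146
combine 95, 131 → 226
combine 146, 226 → 372
The encoded length is the sum of every internal node's weight: 39 + 95 + 131 + 146 + 226 + 372 = 1009 bits.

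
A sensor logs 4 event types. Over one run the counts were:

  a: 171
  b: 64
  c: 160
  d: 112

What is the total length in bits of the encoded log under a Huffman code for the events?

Build the Huffman tree bottom-up:
b(64) + d(112) → 176
c(160) + a(171) → 331
176 + 331 → 507
Total encoded bits = sum of merged weights = 176 + 331 + 507 = 1014.

1014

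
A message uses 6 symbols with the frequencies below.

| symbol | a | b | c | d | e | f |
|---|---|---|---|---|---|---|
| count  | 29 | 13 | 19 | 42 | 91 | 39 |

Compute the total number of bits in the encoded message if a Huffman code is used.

549

Build the Huffman tree bottom-up:
b(13) + c(19) → 32
a(29) + 32 → 61
f(39) + d(42) → 81
61 + 81 → 142
e(91) + 142 → 233
The encoded length is the sum of every internal node's weight: 32 + 61 + 81 + 142 + 233 = 549 bits.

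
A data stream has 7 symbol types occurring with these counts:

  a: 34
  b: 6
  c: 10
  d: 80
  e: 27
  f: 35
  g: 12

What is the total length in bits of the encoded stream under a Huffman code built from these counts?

Merge the two smallest weights repeatedly:
combine b(6), c(10) → 16
combine g(12), 16 → 28
combine e(27), 28 → 55
combine a(34), f(35) → 69
combine 55, 69 → 124
combine d(80), 124 → 204
Each symbol's bit-cost is frequency × depth; summing gives 496 bits (equivalently 16 + 28 + 55 + 69 + 124 + 204).

496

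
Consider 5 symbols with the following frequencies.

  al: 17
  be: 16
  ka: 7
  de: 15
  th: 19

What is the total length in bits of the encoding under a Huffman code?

170

Build the Huffman tree bottom-up:
combine ka(7), de(15) → 22
combine be(16), al(17) → 33
combine th(19), 22 → 41
combine 33, 41 → 74
Each symbol's bit-cost is frequency × depth; summing gives 170 bits (equivalently 22 + 33 + 41 + 74).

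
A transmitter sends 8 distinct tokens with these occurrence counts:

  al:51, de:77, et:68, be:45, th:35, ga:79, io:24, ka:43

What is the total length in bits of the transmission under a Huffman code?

1246

Greedily combine the two least-frequent nodes:
combine io(24), th(35) → 59
combine ka(43), be(45) → 88
combine al(51), 59 → 110
combine et(68), de(77) → 145
combine ga(79), 88 → 167
combine 110, 145 → 255
combine 167, 255 → 422
Each symbol's bit-cost is frequency × depth; summing gives 1246 bits (equivalently 59 + 88 + 110 + 145 + 167 + 255 + 422).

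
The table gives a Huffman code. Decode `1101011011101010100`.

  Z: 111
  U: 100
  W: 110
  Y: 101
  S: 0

WYYWYSU

Read left to right; each codeword is recognised as soon as it completes (prefix code):
  110→W | 101→Y | 101→Y | 110→W | 101→Y | 0→S | 100→U
Decoded message: WYYWYSU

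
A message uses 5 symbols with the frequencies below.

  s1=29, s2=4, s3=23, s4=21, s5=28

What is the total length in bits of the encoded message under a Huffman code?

235

Merge the two smallest weights repeatedly:
s2(4) + s4(21) → 25
s3(23) + 25 → 48
s5(28) + s1(29) → 57
48 + 57 → 105
The encoded length is the sum of every internal node's weight: 25 + 48 + 57 + 105 = 235 bits.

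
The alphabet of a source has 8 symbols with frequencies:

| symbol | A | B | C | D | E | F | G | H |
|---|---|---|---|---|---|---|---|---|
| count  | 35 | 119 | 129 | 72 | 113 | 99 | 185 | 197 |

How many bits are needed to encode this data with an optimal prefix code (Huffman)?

Merge the two smallest weights repeatedly:
A(35) + D(72) → 107
F(99) + 107 → 206
E(113) + B(119) → 232
C(129) + G(185) → 314
H(197) + 206 → 403
232 + 314 → 546
403 + 546 → 949
Each symbol's bit-cost is frequency × depth; summing gives 2757 bits (equivalently 107 + 206 + 232 + 314 + 403 + 546 + 949).

2757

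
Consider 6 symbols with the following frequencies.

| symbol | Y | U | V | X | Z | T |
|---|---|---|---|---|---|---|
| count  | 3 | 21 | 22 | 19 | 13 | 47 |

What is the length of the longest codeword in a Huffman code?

Merge the two lowest-weight nodes at each step:
merge Y(3) and Z(13): 16
merge 16 and X(19): 35
merge U(21) and V(22): 43
merge 35 and 43: 78
merge T(47) and 78: 125
Maximum depth reached is 4.

4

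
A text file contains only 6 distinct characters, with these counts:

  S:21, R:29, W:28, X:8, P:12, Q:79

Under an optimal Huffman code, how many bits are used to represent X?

4

Repeatedly merge the two smallest:
combine X(8), P(12) → 20
combine 20, S(21) → 41
combine W(28), R(29) → 57
combine 41, 57 → 98
combine Q(79), 98 → 177
X sits 4 levels below the root, so its codeword is 4 bits.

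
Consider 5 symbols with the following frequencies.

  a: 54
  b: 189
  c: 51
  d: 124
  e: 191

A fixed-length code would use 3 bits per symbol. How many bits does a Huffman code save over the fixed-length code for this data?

504

Fixed-length: 3 bits × 609 symbols = 1827 bits.
Huffman merges:
merge c(51) and a(54): 105
merge 105 and d(124): 229
merge b(189) and e(191): 380
merge 229 and 380: 609
Huffman total = 105 + 229 + 380 + 609 = 1323 bits.
Saving = 1827 − 1323 = 504 bits.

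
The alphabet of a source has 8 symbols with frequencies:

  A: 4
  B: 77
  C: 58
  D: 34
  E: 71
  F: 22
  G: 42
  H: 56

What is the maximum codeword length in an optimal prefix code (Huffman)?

5

Merge the two lowest-weight nodes at each step:
combine A(4), F(22) → 26
combine 26, D(34) → 60
combine G(42), H(56) → 98
combine C(58), 60 → 118
combine E(71), B(77) → 148
combine 98, 118 → 216
combine 148, 216 → 364
Maximum depth reached is 5.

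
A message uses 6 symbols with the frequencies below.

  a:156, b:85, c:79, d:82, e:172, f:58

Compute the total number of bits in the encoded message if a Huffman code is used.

1568

Greedily combine the two least-frequent nodes:
merge f(58) and c(79): 137
merge d(82) and b(85): 167
merge 137 and a(156): 293
merge 167 and e(172): 339
merge 293 and 339: 632
Total encoded bits = sum of merged weights = 137 + 167 + 293 + 339 + 632 = 1568.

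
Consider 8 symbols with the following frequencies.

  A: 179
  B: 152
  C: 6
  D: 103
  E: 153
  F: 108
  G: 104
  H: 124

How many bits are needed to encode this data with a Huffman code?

2717

Merge the two smallest weights repeatedly:
combine C(6), D(103) → 109
combine G(104), F(108) → 212
combine 109, H(124) → 233
combine B(152), E(153) → 305
combine A(179), 212 → 391
combine 233, 305 → 538
combine 391, 538 → 929
The encoded length is the sum of every internal node's weight: 109 + 212 + 233 + 305 + 391 + 538 + 929 = 2717 bits.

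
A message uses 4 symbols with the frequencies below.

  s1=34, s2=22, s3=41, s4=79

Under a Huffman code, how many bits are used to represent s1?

3

Huffman merges, smallest pair first:
s2(22) + s1(34) → 56
s3(41) + 56 → 97
s4(79) + 97 → 176
The subtree containing s1 is merged 3 times, so code length = 3.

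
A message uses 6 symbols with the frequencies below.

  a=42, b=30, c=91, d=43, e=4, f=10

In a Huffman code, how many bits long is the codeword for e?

Repeatedly merge the two smallest:
merge e(4) and f(10): 14
merge 14 and b(30): 44
merge a(42) and d(43): 85
merge 44 and 85: 129
merge c(91) and 129: 220
e's leaf is at depth 4, giving a 4-bit codeword.

4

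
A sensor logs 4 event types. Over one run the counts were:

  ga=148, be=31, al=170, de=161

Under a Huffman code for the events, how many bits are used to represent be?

2

Build the tree from the bottom:
combine be(31), ga(148) → 179
combine de(161), al(170) → 331
combine 179, 331 → 510
be sits 2 levels below the root, so its codeword is 2 bits.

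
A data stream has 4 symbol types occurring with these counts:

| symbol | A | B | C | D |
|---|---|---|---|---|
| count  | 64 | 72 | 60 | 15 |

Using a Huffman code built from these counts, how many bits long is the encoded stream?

422

Merge the two smallest weights repeatedly:
merge D(15) and C(60): 75
merge A(64) and B(72): 136
merge 75 and 136: 211
Total encoded bits = sum of merged weights = 75 + 136 + 211 = 422.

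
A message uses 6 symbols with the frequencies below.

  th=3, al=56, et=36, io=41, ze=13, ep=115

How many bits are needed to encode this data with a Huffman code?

574

Merge the two smallest weights repeatedly:
combine th(3), ze(13) → 16
combine 16, et(36) → 52
combine io(41), 52 → 93
combine al(56), 93 → 149
combine ep(115), 149 → 264
The encoded length is the sum of every internal node's weight: 16 + 52 + 93 + 149 + 264 = 574 bits.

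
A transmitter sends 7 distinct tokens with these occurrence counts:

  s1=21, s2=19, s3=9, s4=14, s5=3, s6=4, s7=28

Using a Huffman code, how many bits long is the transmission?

249

Merge the two smallest weights repeatedly:
combine s5(3), s6(4) → 7
combine 7, s3(9) → 16
combine s4(14), 16 → 30
combine s2(19), s1(21) → 40
combine s7(28), 30 → 58
combine 40, 58 → 98
Total encoded bits = sum of merged weights = 7 + 16 + 30 + 40 + 58 + 98 = 249.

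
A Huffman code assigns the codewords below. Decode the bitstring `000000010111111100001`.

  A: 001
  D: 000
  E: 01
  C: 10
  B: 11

Read left to right; each codeword is recognised as soon as it completes (prefix code):
  000→D | 000→D | 01→E | 01→E | 11→B | 11→B | 11→B | 000→D | 01→E
Decoded message: DDEEBBBDE

DDEEBBBDE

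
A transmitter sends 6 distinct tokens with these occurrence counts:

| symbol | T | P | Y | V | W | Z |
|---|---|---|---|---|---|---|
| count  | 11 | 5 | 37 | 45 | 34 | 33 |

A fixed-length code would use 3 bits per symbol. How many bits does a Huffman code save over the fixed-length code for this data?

100

Fixed-length: 3 bits × 165 symbols = 495 bits.
Huffman merges:
P(5) + T(11) → 16
16 + Z(33) → 49
W(34) + Y(37) → 71
V(45) + 49 → 94
71 + 94 → 165
Huffman total = 16 + 49 + 71 + 94 + 165 = 395 bits.
Saving = 495 − 395 = 100 bits.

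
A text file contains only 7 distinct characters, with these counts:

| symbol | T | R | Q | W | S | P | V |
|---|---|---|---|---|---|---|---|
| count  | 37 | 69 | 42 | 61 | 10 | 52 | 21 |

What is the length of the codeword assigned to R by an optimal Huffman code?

2

Huffman merges, smallest pair first:
S(10) + V(21) → 31
31 + T(37) → 68
Q(42) + P(52) → 94
W(61) + 68 → 129
R(69) + 94 → 163
129 + 163 → 292
R sits 2 levels below the root, so its codeword is 2 bits.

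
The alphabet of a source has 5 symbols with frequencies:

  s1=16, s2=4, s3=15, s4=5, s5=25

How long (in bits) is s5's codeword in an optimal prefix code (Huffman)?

Build the tree from the bottom:
merge s2(4) and s4(5): 9
merge 9 and s3(15): 24
merge s1(16) and 24: 40
merge s5(25) and 40: 65
s5 is a child of the root — depth 1, so its codeword is a single bit.

1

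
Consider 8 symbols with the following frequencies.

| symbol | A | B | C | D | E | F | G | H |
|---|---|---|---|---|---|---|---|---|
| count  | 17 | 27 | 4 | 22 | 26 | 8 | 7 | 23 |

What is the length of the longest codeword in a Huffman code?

Merge the two lowest-weight nodes at each step:
merge C(4) and G(7): 11
merge F(8) and 11: 19
merge A(17) and 19: 36
merge D(22) and H(23): 45
merge E(26) and B(27): 53
merge 36 and 45: 81
merge 53 and 81: 134
The first pair merged (C, G) ends up deepest, at depth 5.

5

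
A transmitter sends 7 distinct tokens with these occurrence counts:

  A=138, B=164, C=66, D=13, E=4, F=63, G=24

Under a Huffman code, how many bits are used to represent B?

2

Build the tree from the bottom:
E(4) + D(13) → 17
17 + G(24) → 41
41 + F(63) → 104
C(66) + 104 → 170
A(138) + B(164) → 302
170 + 302 → 472
The subtree containing B is merged 2 times, so code length = 2.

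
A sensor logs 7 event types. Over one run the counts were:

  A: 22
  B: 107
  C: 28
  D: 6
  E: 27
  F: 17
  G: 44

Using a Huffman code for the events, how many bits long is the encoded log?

Merge the two smallest weights repeatedly:
combine D(6), F(17) → 23
combine A(22), 23 → 45
combine E(27), C(28) → 55
combine G(44), 45 → 89
combine 55, 89 → 144
combine B(107), 144 → 251
Total encoded bits = sum of merged weights = 23 + 45 + 55 + 89 + 144 + 251 = 607.

607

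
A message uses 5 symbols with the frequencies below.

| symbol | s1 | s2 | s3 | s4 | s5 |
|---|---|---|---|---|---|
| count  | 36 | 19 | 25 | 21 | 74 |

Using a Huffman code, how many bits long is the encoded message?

377

Build the Huffman tree bottom-up:
s2(19) + s4(21) → 40
s3(25) + s1(36) → 61
40 + 61 → 101
s5(74) + 101 → 175
Total encoded bits = sum of merged weights = 40 + 61 + 101 + 175 = 377.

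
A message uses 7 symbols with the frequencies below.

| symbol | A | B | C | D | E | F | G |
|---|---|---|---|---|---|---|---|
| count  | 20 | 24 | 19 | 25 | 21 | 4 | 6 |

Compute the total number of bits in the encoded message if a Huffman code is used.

318

Build the Huffman tree bottom-up:
merge F(4) and G(6): 10
merge 10 and C(19): 29
merge A(20) and E(21): 41
merge B(24) and D(25): 49
merge 29 and 41: 70
merge 49 and 70: 119
Each symbol's bit-cost is frequency × depth; summing gives 318 bits (equivalently 10 + 29 + 41 + 49 + 70 + 119).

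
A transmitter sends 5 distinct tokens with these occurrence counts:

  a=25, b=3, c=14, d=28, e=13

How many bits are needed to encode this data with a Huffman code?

Greedily combine the two least-frequent nodes:
b(3) + e(13) → 16
c(14) + 16 → 30
a(25) + d(28) → 53
30 + 53 → 83
Total encoded bits = sum of merged weights = 16 + 30 + 53 + 83 = 182.

182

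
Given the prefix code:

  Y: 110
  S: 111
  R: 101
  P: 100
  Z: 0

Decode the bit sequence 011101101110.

Read left to right; each codeword is recognised as soon as it completes (prefix code):
  0→Z | 111→S | 0→Z | 110→Y | 111→S | 0→Z
Decoded message: ZSZYSZ

ZSZYSZ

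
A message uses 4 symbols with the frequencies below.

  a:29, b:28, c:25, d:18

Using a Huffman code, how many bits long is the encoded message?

Greedily combine the two least-frequent nodes:
merge d(18) and c(25): 43
merge b(28) and a(29): 57
merge 43 and 57: 100
Each symbol's bit-cost is frequency × depth; summing gives 200 bits (equivalently 43 + 57 + 100).

200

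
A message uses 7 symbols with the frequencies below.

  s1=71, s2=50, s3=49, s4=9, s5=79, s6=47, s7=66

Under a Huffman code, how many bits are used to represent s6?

Repeatedly merge the two smallest:
s4(9) + s6(47) → 56
s3(49) + s2(50) → 99
56 + s7(66) → 122
s1(71) + s5(79) → 150
99 + 122 → 221
150 + 221 → 371
s6 sits 4 levels below the root, so its codeword is 4 bits.

4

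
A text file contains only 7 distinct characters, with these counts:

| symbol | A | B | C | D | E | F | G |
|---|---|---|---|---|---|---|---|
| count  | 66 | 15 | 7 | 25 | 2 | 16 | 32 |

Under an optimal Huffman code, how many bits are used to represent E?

5

Build the tree from the bottom:
E(2) + C(7) → 9
9 + B(15) → 24
F(16) + 24 → 40
D(25) + G(32) → 57
40 + 57 → 97
A(66) + 97 → 163
E's leaf is at depth 5, giving a 5-bit codeword.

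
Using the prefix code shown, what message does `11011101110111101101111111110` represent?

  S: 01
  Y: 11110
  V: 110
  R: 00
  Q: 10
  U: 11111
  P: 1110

Read left to right; each codeword is recognised as soon as it completes (prefix code):
  110→V | 1110→P | 1110→P | 11110→Y | 110→V | 11111→U | 11110→Y
Decoded message: VPPYVUY

VPPYVUY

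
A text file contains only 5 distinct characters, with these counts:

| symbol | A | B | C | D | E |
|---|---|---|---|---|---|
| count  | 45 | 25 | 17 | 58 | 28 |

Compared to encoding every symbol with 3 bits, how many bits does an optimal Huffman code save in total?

Fixed-length: 3 bits × 173 symbols = 519 bits.
Huffman merges:
C(17) + B(25) → 42
E(28) + 42 → 70
A(45) + D(58) → 103
70 + 103 → 173
Huffman total = 42 + 70 + 103 + 173 = 388 bits.
Saving = 519 − 388 = 131 bits.

131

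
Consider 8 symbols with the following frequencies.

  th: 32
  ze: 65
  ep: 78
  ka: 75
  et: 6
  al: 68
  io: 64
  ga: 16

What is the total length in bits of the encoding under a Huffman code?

Merge the two smallest weights repeatedly:
et(6) + ga(16) → 22
22 + th(32) → 54
54 + io(64) → 118
ze(65) + al(68) → 133
ka(75) + ep(78) → 153
118 + 133 → 251
153 + 251 → 404
The encoded length is the sum of every internal node's weight: 22 + 54 + 118 + 133 + 153 + 251 + 404 = 1135 bits.

1135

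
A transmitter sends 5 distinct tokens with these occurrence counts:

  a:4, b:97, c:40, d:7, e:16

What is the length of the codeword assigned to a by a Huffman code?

Repeatedly merge the two smallest:
a(4) + d(7) → 11
11 + e(16) → 27
27 + c(40) → 67
67 + b(97) → 164
The subtree containing a is merged 4 times, so code length = 4.

4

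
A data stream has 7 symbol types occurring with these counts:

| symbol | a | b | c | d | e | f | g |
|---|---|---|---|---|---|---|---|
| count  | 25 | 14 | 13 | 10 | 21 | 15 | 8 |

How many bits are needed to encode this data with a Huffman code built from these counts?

Merge the two smallest weights repeatedly:
merge g(8) and d(10): 18
merge c(13) and b(14): 27
merge f(15) and 18: 33
merge e(21) and a(25): 46
merge 27 and 33: 60
merge 46 and 60: 106
Each symbol's bit-cost is frequency × depth; summing gives 290 bits (equivalently 18 + 27 + 33 + 46 + 60 + 106).

290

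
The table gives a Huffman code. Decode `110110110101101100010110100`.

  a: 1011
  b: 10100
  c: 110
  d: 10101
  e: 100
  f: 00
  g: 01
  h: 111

cccageggb

Read left to right; each codeword is recognised as soon as it completes (prefix code):
  110→c | 110→c | 110→c | 1011→a | 01→g | 100→e | 01→g | 01→g | 10100→b
Decoded message: cccageggb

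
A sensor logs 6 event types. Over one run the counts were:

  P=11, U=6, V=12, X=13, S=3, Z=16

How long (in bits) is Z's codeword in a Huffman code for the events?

Repeatedly merge the two smallest:
merge S(3) and U(6): 9
merge 9 and P(11): 20
merge V(12) and X(13): 25
merge Z(16) and 20: 36
merge 25 and 36: 61
Z sits 2 levels below the root, so its codeword is 2 bits.

2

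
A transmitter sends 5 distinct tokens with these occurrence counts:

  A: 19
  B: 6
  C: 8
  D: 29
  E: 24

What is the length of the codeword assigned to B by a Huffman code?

Repeatedly merge the two smallest:
B(6) + C(8) → 14
14 + A(19) → 33
E(24) + D(29) → 53
33 + 53 → 86
The subtree containing B is merged 3 times, so code length = 3.

3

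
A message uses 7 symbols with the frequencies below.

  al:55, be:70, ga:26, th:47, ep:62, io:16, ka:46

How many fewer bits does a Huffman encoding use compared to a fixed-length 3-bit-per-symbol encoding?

90

Fixed-length: 3 bits × 322 symbols = 966 bits.
Huffman merges:
io(16) + ga(26) → 42
42 + ka(46) → 88
th(47) + al(55) → 102
ep(62) + be(70) → 132
88 + 102 → 190
132 + 190 → 322
Huffman total = 42 + 88 + 102 + 132 + 190 + 322 = 876 bits.
Saving = 966 − 876 = 90 bits.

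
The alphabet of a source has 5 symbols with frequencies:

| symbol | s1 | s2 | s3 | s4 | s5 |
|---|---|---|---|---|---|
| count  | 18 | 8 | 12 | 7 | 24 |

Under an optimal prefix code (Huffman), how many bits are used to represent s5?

2

Huffman merges, smallest pair first:
combine s4(7), s2(8) → 15
combine s3(12), 15 → 27
combine s1(18), s5(24) → 42
combine 27, 42 → 69
The subtree containing s5 is merged 2 times, so code length = 2.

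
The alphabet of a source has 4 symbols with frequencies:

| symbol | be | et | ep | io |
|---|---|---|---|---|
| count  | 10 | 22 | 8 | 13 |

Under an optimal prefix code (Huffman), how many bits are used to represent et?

1

Huffman merges, smallest pair first:
ep(8) + be(10) → 18
io(13) + 18 → 31
et(22) + 31 → 53
et is merged only at the final step, so code length = 1.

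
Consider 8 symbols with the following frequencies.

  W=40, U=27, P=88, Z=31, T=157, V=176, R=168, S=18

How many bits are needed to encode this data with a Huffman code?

1846

Greedily combine the two least-frequent nodes:
combine S(18), U(27) → 45
combine Z(31), W(40) → 71
combine 45, 71 → 116
combine P(88), 116 → 204
combine T(157), R(168) → 325
combine V(176), 204 → 380
combine 325, 380 → 705
Total encoded bits = sum of merged weights = 45 + 71 + 116 + 204 + 325 + 380 + 705 = 1846.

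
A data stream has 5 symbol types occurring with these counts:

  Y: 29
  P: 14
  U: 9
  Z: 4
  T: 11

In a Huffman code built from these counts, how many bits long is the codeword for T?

3

Repeatedly merge the two smallest:
Z(4) + U(9) → 13
T(11) + 13 → 24
P(14) + 24 → 38
Y(29) + 38 → 67
The subtree containing T is merged 3 times, so code length = 3.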